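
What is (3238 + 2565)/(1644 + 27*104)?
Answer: 829/636 ≈ 1.3035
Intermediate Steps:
(3238 + 2565)/(1644 + 27*104) = 5803/(1644 + 2808) = 5803/4452 = 5803*(1/4452) = 829/636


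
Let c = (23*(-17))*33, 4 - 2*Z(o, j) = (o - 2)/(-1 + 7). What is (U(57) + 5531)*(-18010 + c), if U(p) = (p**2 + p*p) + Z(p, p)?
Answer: -4461271421/12 ≈ -3.7177e+8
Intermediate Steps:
Z(o, j) = 13/6 - o/12 (Z(o, j) = 2 - (o - 2)/(2*(-1 + 7)) = 2 - (-2 + o)/(2*6) = 2 - (-1/3 + o/6)/2 = 2 + (1/6 - o/12) = 13/6 - o/12)
c = -12903 (c = -391*33 = -12903)
U(p) = 13/6 + 2*p**2 - p/12 (U(p) = (p**2 + p*p) + (13/6 - p/12) = (p**2 + p**2) + (13/6 - p/12) = 2*p**2 + (13/6 - p/12) = 13/6 + 2*p**2 - p/12)
(U(57) + 5531)*(-18010 + c) = ((13/6 + 2*57**2 - 1/12*57) + 5531)*(-18010 - 12903) = ((13/6 + 2*3249 - 19/4) + 5531)*(-30913) = ((13/6 + 6498 - 19/4) + 5531)*(-30913) = (77945/12 + 5531)*(-30913) = (144317/12)*(-30913) = -4461271421/12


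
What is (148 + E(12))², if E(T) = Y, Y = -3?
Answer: 21025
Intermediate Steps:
E(T) = -3
(148 + E(12))² = (148 - 3)² = 145² = 21025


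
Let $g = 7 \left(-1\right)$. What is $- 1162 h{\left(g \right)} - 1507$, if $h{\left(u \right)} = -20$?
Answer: $21733$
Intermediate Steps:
$g = -7$
$- 1162 h{\left(g \right)} - 1507 = \left(-1162\right) \left(-20\right) - 1507 = 23240 - 1507 = 21733$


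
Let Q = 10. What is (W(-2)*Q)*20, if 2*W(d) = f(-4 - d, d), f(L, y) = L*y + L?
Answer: 200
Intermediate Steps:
f(L, y) = L + L*y
W(d) = (1 + d)*(-4 - d)/2 (W(d) = ((-4 - d)*(1 + d))/2 = ((1 + d)*(-4 - d))/2 = (1 + d)*(-4 - d)/2)
(W(-2)*Q)*20 = (-(1 - 2)*(4 - 2)/2*10)*20 = (-½*(-1)*2*10)*20 = (1*10)*20 = 10*20 = 200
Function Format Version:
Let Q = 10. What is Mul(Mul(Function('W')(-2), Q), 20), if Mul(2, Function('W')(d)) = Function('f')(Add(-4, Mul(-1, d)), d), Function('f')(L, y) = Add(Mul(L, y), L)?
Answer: 200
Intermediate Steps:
Function('f')(L, y) = Add(L, Mul(L, y))
Function('W')(d) = Mul(Rational(1, 2), Add(1, d), Add(-4, Mul(-1, d))) (Function('W')(d) = Mul(Rational(1, 2), Mul(Add(-4, Mul(-1, d)), Add(1, d))) = Mul(Rational(1, 2), Mul(Add(1, d), Add(-4, Mul(-1, d)))) = Mul(Rational(1, 2), Add(1, d), Add(-4, Mul(-1, d))))
Mul(Mul(Function('W')(-2), Q), 20) = Mul(Mul(Mul(Rational(-1, 2), Add(1, -2), Add(4, -2)), 10), 20) = Mul(Mul(Mul(Rational(-1, 2), -1, 2), 10), 20) = Mul(Mul(1, 10), 20) = Mul(10, 20) = 200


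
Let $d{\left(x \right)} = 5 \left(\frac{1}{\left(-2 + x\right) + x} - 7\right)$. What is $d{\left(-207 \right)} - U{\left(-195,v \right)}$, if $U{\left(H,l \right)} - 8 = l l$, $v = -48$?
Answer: $- \frac{976357}{416} \approx -2347.0$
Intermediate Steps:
$U{\left(H,l \right)} = 8 + l^{2}$ ($U{\left(H,l \right)} = 8 + l l = 8 + l^{2}$)
$d{\left(x \right)} = -35 + \frac{5}{-2 + 2 x}$ ($d{\left(x \right)} = 5 \left(\frac{1}{-2 + 2 x} - 7\right) = 5 \left(-7 + \frac{1}{-2 + 2 x}\right) = -35 + \frac{5}{-2 + 2 x}$)
$d{\left(-207 \right)} - U{\left(-195,v \right)} = \frac{5 \left(15 - -2898\right)}{2 \left(-1 - 207\right)} - \left(8 + \left(-48\right)^{2}\right) = \frac{5 \left(15 + 2898\right)}{2 \left(-208\right)} - \left(8 + 2304\right) = \frac{5}{2} \left(- \frac{1}{208}\right) 2913 - 2312 = - \frac{14565}{416} - 2312 = - \frac{976357}{416}$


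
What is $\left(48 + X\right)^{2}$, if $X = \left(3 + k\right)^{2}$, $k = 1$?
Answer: $4096$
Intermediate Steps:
$X = 16$ ($X = \left(3 + 1\right)^{2} = 4^{2} = 16$)
$\left(48 + X\right)^{2} = \left(48 + 16\right)^{2} = 64^{2} = 4096$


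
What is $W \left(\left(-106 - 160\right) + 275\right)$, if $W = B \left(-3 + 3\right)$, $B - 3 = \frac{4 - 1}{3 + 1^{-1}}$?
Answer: $0$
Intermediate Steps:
$B = \frac{15}{4}$ ($B = 3 + \frac{4 - 1}{3 + 1^{-1}} = 3 + \frac{3}{3 + 1} = 3 + \frac{3}{4} = \frac{15}{4} \approx 3.75$)
$W = 0$ ($W = \frac{15 \left(-3 + 3\right)}{4} = \frac{15}{4} \cdot 0 = 0$)
$W \left(\left(-106 - 160\right) + 275\right) = 0 \left(\left(-106 - 160\right) + 275\right) = 0 \left(-266 + 275\right) = 0 \cdot 9 = 0$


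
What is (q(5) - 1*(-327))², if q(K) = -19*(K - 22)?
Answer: 422500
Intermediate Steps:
q(K) = 418 - 19*K (q(K) = -19*(-22 + K) = 418 - 19*K)
(q(5) - 1*(-327))² = ((418 - 19*5) - 1*(-327))² = ((418 - 95) + 327)² = (323 + 327)² = 650² = 422500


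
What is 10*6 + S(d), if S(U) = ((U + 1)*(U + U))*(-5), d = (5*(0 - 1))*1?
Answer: -140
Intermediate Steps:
d = -5 (d = (5*(-1))*1 = -5*1 = -5)
S(U) = -10*U*(1 + U) (S(U) = ((1 + U)*(2*U))*(-5) = (2*U*(1 + U))*(-5) = -10*U*(1 + U))
10*6 + S(d) = 10*6 - 10*(-5)*(1 - 5) = 60 - 10*(-5)*(-4) = 60 - 200 = -140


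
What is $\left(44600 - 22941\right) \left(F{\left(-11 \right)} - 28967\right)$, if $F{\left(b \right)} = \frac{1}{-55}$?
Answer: $- \frac{3136983234}{5} \approx -6.274 \cdot 10^{8}$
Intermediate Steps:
$F{\left(b \right)} = - \frac{1}{55}$
$\left(44600 - 22941\right) \left(F{\left(-11 \right)} - 28967\right) = \left(44600 - 22941\right) \left(- \frac{1}{55} - 28967\right) = 21659 \left(- \frac{1593186}{55}\right) = - \frac{3136983234}{5}$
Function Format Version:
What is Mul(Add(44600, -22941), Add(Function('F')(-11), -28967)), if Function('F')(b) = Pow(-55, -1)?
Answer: Rational(-3136983234, 5) ≈ -6.2740e+8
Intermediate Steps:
Function('F')(b) = Rational(-1, 55)
Mul(Add(44600, -22941), Add(Function('F')(-11), -28967)) = Mul(Add(44600, -22941), Add(Rational(-1, 55), -28967)) = Mul(21659, Rational(-1593186, 55)) = Rational(-3136983234, 5)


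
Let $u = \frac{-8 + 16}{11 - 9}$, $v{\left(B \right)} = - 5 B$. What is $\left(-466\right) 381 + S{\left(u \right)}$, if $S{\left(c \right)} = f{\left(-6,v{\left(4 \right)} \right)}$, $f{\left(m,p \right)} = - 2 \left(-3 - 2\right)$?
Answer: $-177536$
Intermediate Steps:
$u = 4$ ($u = \frac{8}{2} = 8 \cdot \frac{1}{2} = 4$)
$f{\left(m,p \right)} = 10$ ($f{\left(m,p \right)} = \left(-2\right) \left(-5\right) = 10$)
$S{\left(c \right)} = 10$
$\left(-466\right) 381 + S{\left(u \right)} = \left(-466\right) 381 + 10 = -177546 + 10 = -177536$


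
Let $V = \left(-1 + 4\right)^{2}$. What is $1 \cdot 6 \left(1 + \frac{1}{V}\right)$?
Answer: $\frac{20}{3} \approx 6.6667$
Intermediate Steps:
$V = 9$ ($V = 3^{2} = 9$)
$1 \cdot 6 \left(1 + \frac{1}{V}\right) = 1 \cdot 6 \left(1 + \frac{1}{9}\right) = 6 \left(1 + \frac{1}{9}\right) = 6 \cdot \frac{10}{9} = \frac{20}{3}$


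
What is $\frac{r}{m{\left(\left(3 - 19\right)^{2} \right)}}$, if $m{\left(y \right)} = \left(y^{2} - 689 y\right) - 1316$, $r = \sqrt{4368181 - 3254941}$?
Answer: $- \frac{\sqrt{278310}}{56082} \approx -0.0094068$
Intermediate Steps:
$r = 2 \sqrt{278310}$ ($r = \sqrt{1113240} = 2 \sqrt{278310} \approx 1055.1$)
$m{\left(y \right)} = -1316 + y^{2} - 689 y$
$\frac{r}{m{\left(\left(3 - 19\right)^{2} \right)}} = \frac{2 \sqrt{278310}}{-1316 + \left(\left(3 - 19\right)^{2}\right)^{2} - 689 \left(3 - 19\right)^{2}} = \frac{2 \sqrt{278310}}{-1316 + \left(\left(-16\right)^{2}\right)^{2} - 689 \left(-16\right)^{2}} = \frac{2 \sqrt{278310}}{-1316 + 256^{2} - 176384} = \frac{2 \sqrt{278310}}{-1316 + 65536 - 176384} = \frac{2 \sqrt{278310}}{-112164} = 2 \sqrt{278310} \left(- \frac{1}{112164}\right) = - \frac{\sqrt{278310}}{56082}$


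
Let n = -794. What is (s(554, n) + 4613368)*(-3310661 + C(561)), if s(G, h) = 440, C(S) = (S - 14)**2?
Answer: -13894261329216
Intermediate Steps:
C(S) = (-14 + S)**2
(s(554, n) + 4613368)*(-3310661 + C(561)) = (440 + 4613368)*(-3310661 + (-14 + 561)**2) = 4613808*(-3310661 + 547**2) = 4613808*(-3310661 + 299209) = 4613808*(-3011452) = -13894261329216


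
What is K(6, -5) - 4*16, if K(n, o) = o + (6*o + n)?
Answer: -93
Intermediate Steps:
K(n, o) = n + 7*o (K(n, o) = o + (n + 6*o) = n + 7*o)
K(6, -5) - 4*16 = (6 + 7*(-5)) - 4*16 = (6 - 35) - 64 = -29 - 64 = -93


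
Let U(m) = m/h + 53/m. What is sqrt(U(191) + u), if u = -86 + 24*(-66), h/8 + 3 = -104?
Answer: I*sqrt(11159805044442)/81748 ≈ 40.865*I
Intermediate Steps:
h = -856 (h = -24 + 8*(-104) = -24 - 832 = -856)
U(m) = 53/m - m/856 (U(m) = m/(-856) + 53/m = m*(-1/856) + 53/m = -m/856 + 53/m = 53/m - m/856)
u = -1670 (u = -86 - 1584 = -1670)
sqrt(U(191) + u) = sqrt((53/191 - 1/856*191) - 1670) = sqrt((53*(1/191) - 191/856) - 1670) = sqrt((53/191 - 191/856) - 1670) = sqrt(8887/163496 - 1670) = sqrt(-273029433/163496) = I*sqrt(11159805044442)/81748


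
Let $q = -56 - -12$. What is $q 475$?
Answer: $-20900$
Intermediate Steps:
$q = -44$ ($q = -56 + 12 = -44$)
$q 475 = \left(-44\right) 475 = -20900$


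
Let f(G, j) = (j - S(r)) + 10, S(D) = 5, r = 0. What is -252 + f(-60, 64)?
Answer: -183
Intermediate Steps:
f(G, j) = 5 + j (f(G, j) = (j - 1*5) + 10 = (j - 5) + 10 = (-5 + j) + 10 = 5 + j)
-252 + f(-60, 64) = -252 + (5 + 64) = -252 + 69 = -183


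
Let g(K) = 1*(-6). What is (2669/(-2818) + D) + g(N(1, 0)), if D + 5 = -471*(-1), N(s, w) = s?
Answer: 1293611/2818 ≈ 459.05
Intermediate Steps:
g(K) = -6
D = 466 (D = -5 - 471*(-1) = -5 + 471 = 466)
(2669/(-2818) + D) + g(N(1, 0)) = (2669/(-2818) + 466) - 6 = (2669*(-1/2818) + 466) - 6 = (-2669/2818 + 466) - 6 = 1310519/2818 - 6 = 1293611/2818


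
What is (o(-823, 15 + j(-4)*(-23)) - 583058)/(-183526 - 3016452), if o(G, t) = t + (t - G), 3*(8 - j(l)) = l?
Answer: 1747903/9599934 ≈ 0.18207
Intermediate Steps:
j(l) = 8 - l/3
o(G, t) = -G + 2*t
(o(-823, 15 + j(-4)*(-23)) - 583058)/(-183526 - 3016452) = ((-1*(-823) + 2*(15 + (8 - ⅓*(-4))*(-23))) - 583058)/(-183526 - 3016452) = ((823 + 2*(15 + (8 + 4/3)*(-23))) - 583058)/(-3199978) = ((823 + 2*(15 + (28/3)*(-23))) - 583058)*(-1/3199978) = ((823 + 2*(15 - 644/3)) - 583058)*(-1/3199978) = ((823 + 2*(-599/3)) - 583058)*(-1/3199978) = ((823 - 1198/3) - 583058)*(-1/3199978) = (1271/3 - 583058)*(-1/3199978) = -1747903/3*(-1/3199978) = 1747903/9599934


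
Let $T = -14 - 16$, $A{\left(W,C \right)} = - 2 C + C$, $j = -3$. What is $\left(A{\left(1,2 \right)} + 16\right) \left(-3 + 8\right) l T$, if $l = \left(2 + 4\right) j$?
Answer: $37800$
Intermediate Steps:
$A{\left(W,C \right)} = - C$
$T = -30$ ($T = -14 - 16 = -30$)
$l = -18$ ($l = \left(2 + 4\right) \left(-3\right) = 6 \left(-3\right) = -18$)
$\left(A{\left(1,2 \right)} + 16\right) \left(-3 + 8\right) l T = \left(\left(-1\right) 2 + 16\right) \left(-3 + 8\right) \left(-18\right) \left(-30\right) = \left(-2 + 16\right) 5 \left(-18\right) \left(-30\right) = 14 \cdot 5 \left(-18\right) \left(-30\right) = 70 \left(-18\right) \left(-30\right) = \left(-1260\right) \left(-30\right) = 37800$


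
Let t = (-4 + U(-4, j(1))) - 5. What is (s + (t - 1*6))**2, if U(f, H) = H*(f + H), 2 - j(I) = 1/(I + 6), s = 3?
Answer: 613089/2401 ≈ 255.35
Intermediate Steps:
j(I) = 2 - 1/(6 + I) (j(I) = 2 - 1/(I + 6) = 2 - 1/(6 + I))
U(f, H) = H*(H + f)
t = -636/49 (t = (-4 + ((11 + 2*1)/(6 + 1))*((11 + 2*1)/(6 + 1) - 4)) - 5 = (-4 + ((11 + 2)/7)*((11 + 2)/7 - 4)) - 5 = (-4 + ((1/7)*13)*((1/7)*13 - 4)) - 5 = (-4 + 13*(13/7 - 4)/7) - 5 = (-4 + (13/7)*(-15/7)) - 5 = (-4 - 195/49) - 5 = -391/49 - 5 = -636/49 ≈ -12.980)
(s + (t - 1*6))**2 = (3 + (-636/49 - 1*6))**2 = (3 + (-636/49 - 6))**2 = (3 - 930/49)**2 = (-783/49)**2 = 613089/2401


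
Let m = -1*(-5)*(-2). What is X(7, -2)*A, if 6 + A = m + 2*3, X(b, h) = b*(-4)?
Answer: 280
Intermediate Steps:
m = -10 (m = 5*(-2) = -10)
X(b, h) = -4*b
A = -10 (A = -6 + (-10 + 2*3) = -6 + (-10 + 6) = -6 - 4 = -10)
X(7, -2)*A = -4*7*(-10) = -28*(-10) = 280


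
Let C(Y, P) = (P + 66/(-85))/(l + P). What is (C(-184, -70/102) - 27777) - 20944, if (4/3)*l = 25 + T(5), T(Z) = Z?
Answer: -542021871/11125 ≈ -48721.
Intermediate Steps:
l = 45/2 (l = 3*(25 + 5)/4 = (¾)*30 = 45/2 ≈ 22.500)
C(Y, P) = (-66/85 + P)/(45/2 + P) (C(Y, P) = (P + 66/(-85))/(45/2 + P) = (P + 66*(-1/85))/(45/2 + P) = (P - 66/85)/(45/2 + P) = (-66/85 + P)/(45/2 + P))
(C(-184, -70/102) - 27777) - 20944 = (2*(-66 + 85*(-70/102))/(85*(45 + 2*(-70/102))) - 27777) - 20944 = (2*(-66 + 85*(-70*1/102))/(85*(45 + 2*(-70*1/102))) - 27777) - 20944 = (2*(-66 + 85*(-35/51))/(85*(45 + 2*(-35/51))) - 27777) - 20944 = (2*(-66 - 175/3)/(85*(45 - 70/51)) - 27777) - 20944 = ((2/85)*(-373/3)/(2225/51) - 27777) - 20944 = ((2/85)*(51/2225)*(-373/3) - 27777) - 20944 = (-746/11125 - 27777) - 20944 = -309019871/11125 - 20944 = -542021871/11125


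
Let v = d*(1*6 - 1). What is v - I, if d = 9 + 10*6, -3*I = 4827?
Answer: 1954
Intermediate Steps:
I = -1609 (I = -⅓*4827 = -1609)
d = 69 (d = 9 + 60 = 69)
v = 345 (v = 69*(1*6 - 1) = 69*(6 - 1) = 69*5 = 345)
v - I = 345 - 1*(-1609) = 345 + 1609 = 1954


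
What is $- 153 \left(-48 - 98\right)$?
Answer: $22338$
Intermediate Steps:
$- 153 \left(-48 - 98\right) = \left(-153\right) \left(-146\right) = 22338$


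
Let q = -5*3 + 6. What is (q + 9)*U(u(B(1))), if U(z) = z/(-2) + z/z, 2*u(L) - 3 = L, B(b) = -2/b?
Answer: 0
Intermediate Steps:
q = -9 (q = -15 + 6 = -9)
u(L) = 3/2 + L/2
U(z) = 1 - z/2 (U(z) = z*(-½) + 1 = -z/2 + 1 = 1 - z/2)
(q + 9)*U(u(B(1))) = (-9 + 9)*(1 - (3/2 + (-2/1)/2)/2) = 0*(1 - (3/2 + (-2*1)/2)/2) = 0*(1 - (3/2 + (½)*(-2))/2) = 0*(1 - (3/2 - 1)/2) = 0*(1 - ½*½) = 0*(1 - ¼) = 0*(¾) = 0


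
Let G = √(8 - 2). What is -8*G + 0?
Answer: -8*√6 ≈ -19.596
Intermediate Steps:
G = √6 ≈ 2.4495
-8*G + 0 = -8*√6 + 0 = -8*√6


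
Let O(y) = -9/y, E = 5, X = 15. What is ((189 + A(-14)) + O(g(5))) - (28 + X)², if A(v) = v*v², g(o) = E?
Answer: -22029/5 ≈ -4405.8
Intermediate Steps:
g(o) = 5
A(v) = v³
((189 + A(-14)) + O(g(5))) - (28 + X)² = ((189 + (-14)³) - 9/5) - (28 + 15)² = ((189 - 2744) - 9*⅕) - 1*43² = (-2555 - 9/5) - 1*1849 = -12784/5 - 1849 = -22029/5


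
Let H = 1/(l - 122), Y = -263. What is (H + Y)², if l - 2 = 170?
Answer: 172896201/2500 ≈ 69159.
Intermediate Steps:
l = 172 (l = 2 + 170 = 172)
H = 1/50 (H = 1/(172 - 122) = 1/50 ≈ 0.020000)
(H + Y)² = (1/50 - 263)² = (-13149/50)² = 172896201/2500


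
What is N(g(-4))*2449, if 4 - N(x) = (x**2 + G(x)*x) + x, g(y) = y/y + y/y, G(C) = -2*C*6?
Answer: 112654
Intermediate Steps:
G(C) = -12*C
g(y) = 2 (g(y) = 1 + 1 = 2)
N(x) = 4 - x + 11*x**2 (N(x) = 4 - ((x**2 + (-12*x)*x) + x) = 4 - ((x**2 - 12*x**2) + x) = 4 - (-11*x**2 + x) = 4 - (x - 11*x**2) = 4 + (-x + 11*x**2) = 4 - x + 11*x**2)
N(g(-4))*2449 = (4 - 1*2 + 11*2**2)*2449 = (4 - 2 + 11*4)*2449 = (4 - 2 + 44)*2449 = 46*2449 = 112654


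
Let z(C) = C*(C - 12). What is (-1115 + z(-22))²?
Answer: 134689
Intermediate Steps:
z(C) = C*(-12 + C)
(-1115 + z(-22))² = (-1115 - 22*(-12 - 22))² = (-1115 - 22*(-34))² = (-1115 + 748)² = (-367)² = 134689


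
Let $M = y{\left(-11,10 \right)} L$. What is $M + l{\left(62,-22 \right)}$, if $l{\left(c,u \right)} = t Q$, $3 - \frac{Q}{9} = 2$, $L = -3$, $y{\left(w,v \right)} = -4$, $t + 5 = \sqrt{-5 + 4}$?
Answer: $-33 + 9 i \approx -33.0 + 9.0 i$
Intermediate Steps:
$t = -5 + i$ ($t = -5 + \sqrt{-5 + 4} = -5 + \sqrt{-1} = -5 + i \approx -5.0 + 1.0 i$)
$Q = 9$ ($Q = 27 - 18 = 9$)
$M = 12$ ($M = \left(-4\right) \left(-3\right) = 12$)
$l{\left(c,u \right)} = -45 + 9 i$ ($l{\left(c,u \right)} = \left(-5 + i\right) 9 = -45 + 9 i$)
$M + l{\left(62,-22 \right)} = 12 - \left(45 - 9 i\right) = -33 + 9 i$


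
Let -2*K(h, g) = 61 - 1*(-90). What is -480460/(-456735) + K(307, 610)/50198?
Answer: 9633459035/9170873412 ≈ 1.0504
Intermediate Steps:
K(h, g) = -151/2 (K(h, g) = -(61 - 1*(-90))/2 = -(61 + 90)/2 = -½*151 = -151/2)
-480460/(-456735) + K(307, 610)/50198 = -480460/(-456735) - 151/2/50198 = -480460*(-1/456735) - 151/2*1/50198 = 96092/91347 - 151/100396 = 9633459035/9170873412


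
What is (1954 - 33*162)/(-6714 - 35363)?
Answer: 3392/42077 ≈ 0.080614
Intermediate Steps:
(1954 - 33*162)/(-6714 - 35363) = (1954 - 5346)/(-42077) = -3392*(-1/42077) = 3392/42077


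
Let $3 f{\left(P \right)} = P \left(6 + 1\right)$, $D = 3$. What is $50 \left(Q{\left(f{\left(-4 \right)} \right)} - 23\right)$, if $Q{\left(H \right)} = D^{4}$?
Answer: $2900$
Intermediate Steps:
$f{\left(P \right)} = \frac{7 P}{3}$ ($f{\left(P \right)} = \frac{P \left(6 + 1\right)}{3} = \frac{P 7}{3} = \frac{7 P}{3}$)
$Q{\left(H \right)} = 81$ ($Q{\left(H \right)} = 3^{4} = 81$)
$50 \left(Q{\left(f{\left(-4 \right)} \right)} - 23\right) = 50 \left(81 - 23\right) = 50 \cdot 58 = 2900$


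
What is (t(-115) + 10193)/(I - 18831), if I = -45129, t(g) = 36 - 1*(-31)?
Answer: -171/1066 ≈ -0.16041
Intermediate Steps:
t(g) = 67 (t(g) = 36 + 31 = 67)
(t(-115) + 10193)/(I - 18831) = (67 + 10193)/(-45129 - 18831) = 10260/(-63960) = 10260*(-1/63960) = -171/1066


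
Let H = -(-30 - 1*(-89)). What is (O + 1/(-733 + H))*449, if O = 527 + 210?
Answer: 262082647/792 ≈ 3.3091e+5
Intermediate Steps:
O = 737
H = -59 (H = -(-30 + 89) = -1*59 = -59)
(O + 1/(-733 + H))*449 = (737 + 1/(-733 - 59))*449 = (737 + 1/(-792))*449 = (737 - 1/792)*449 = (583703/792)*449 = 262082647/792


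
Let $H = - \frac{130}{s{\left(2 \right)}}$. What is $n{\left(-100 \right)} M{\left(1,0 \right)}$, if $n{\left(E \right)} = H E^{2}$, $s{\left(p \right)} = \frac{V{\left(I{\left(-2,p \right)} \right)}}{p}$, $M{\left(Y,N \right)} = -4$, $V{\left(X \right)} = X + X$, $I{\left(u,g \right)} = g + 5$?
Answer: $\frac{5200000}{7} \approx 7.4286 \cdot 10^{5}$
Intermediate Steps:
$I{\left(u,g \right)} = 5 + g$
$V{\left(X \right)} = 2 X$
$s{\left(p \right)} = \frac{10 + 2 p}{p}$ ($s{\left(p \right)} = \frac{2 \left(5 + p\right)}{p} = \frac{10 + 2 p}{p}$)
$H = - \frac{130}{7}$ ($H = - \frac{130}{2 + \frac{10}{2}} = - \frac{130}{2 + 10 \cdot \frac{1}{2}} = - \frac{130}{2 + 5} = - \frac{130}{7} \approx -18.571$)
$n{\left(E \right)} = - \frac{130 E^{2}}{7}$
$n{\left(-100 \right)} M{\left(1,0 \right)} = - \frac{130 \left(-100\right)^{2}}{7} \left(-4\right) = \left(- \frac{130}{7}\right) 10000 \left(-4\right) = \left(- \frac{1300000}{7}\right) \left(-4\right) = \frac{5200000}{7}$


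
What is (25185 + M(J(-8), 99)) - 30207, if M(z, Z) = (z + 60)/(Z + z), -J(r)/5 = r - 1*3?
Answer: -773273/154 ≈ -5021.3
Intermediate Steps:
J(r) = 15 - 5*r (J(r) = -5*(r - 1*3) = -5*(r - 3) = -5*(-3 + r) = 15 - 5*r)
M(z, Z) = (60 + z)/(Z + z)
(25185 + M(J(-8), 99)) - 30207 = (25185 + (60 + (15 - 5*(-8)))/(99 + (15 - 5*(-8)))) - 30207 = (25185 + (60 + (15 + 40))/(99 + (15 + 40))) - 30207 = (25185 + (60 + 55)/(99 + 55)) - 30207 = (25185 + 115/154) - 30207 = 3878605/154 - 30207 = -773273/154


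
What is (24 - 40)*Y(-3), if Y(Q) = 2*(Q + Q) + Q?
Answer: 240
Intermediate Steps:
Y(Q) = 5*Q (Y(Q) = 2*(2*Q) + Q = 4*Q + Q = 5*Q)
(24 - 40)*Y(-3) = (24 - 40)*(5*(-3)) = -16*(-15) = 240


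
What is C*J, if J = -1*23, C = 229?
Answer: -5267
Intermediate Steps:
J = -23
C*J = 229*(-23) = -5267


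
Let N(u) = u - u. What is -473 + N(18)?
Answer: -473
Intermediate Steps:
N(u) = 0
-473 + N(18) = -473 + 0 = -473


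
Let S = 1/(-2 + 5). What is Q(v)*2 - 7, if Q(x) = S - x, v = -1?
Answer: -13/3 ≈ -4.3333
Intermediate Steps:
S = ⅓ (S = 1/3 = ⅓ ≈ 0.33333)
Q(x) = ⅓ - x
Q(v)*2 - 7 = (⅓ - 1*(-1))*2 - 7 = (⅓ + 1)*2 - 7 = (4/3)*2 - 7 = 8/3 - 7 = -13/3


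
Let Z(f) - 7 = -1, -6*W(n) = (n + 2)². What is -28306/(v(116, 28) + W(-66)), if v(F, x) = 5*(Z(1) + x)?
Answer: 42459/769 ≈ 55.213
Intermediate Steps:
W(n) = -(2 + n)²/6 (W(n) = -(n + 2)²/6 = -(2 + n)²/6)
Z(f) = 6 (Z(f) = 7 - 1 = 6)
v(F, x) = 30 + 5*x (v(F, x) = 5*(6 + x) = 30 + 5*x)
-28306/(v(116, 28) + W(-66)) = -28306/((30 + 5*28) - (2 - 66)²/6) = -28306/((30 + 140) - ⅙*(-64)²) = -28306/(170 - ⅙*4096) = -28306/(170 - 2048/3) = -28306/(-1538/3) = -28306*(-3/1538) = 42459/769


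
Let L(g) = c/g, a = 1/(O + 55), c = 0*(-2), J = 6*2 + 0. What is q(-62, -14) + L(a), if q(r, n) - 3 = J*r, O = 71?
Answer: -741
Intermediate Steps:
J = 12 (J = 12 + 0 = 12)
c = 0
a = 1/126 (a = 1/(71 + 55) = 1/126 ≈ 0.0079365)
L(g) = 0 (L(g) = 0/g = 0)
q(r, n) = 3 + 12*r
q(-62, -14) + L(a) = (3 + 12*(-62)) + 0 = (3 - 744) + 0 = -741 + 0 = -741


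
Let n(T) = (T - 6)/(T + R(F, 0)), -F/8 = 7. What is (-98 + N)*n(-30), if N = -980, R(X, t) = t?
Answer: -6468/5 ≈ -1293.6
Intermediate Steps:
F = -56 (F = -8*7 = -56)
n(T) = (-6 + T)/T (n(T) = (T - 6)/(T + 0) = (-6 + T)/T)
(-98 + N)*n(-30) = (-98 - 980)*((-6 - 30)/(-30)) = -(-539)*(-36)/15 = -1078*6/5 = -6468/5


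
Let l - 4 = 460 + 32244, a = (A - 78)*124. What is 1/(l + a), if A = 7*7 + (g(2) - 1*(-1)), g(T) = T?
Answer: 1/29484 ≈ 3.3917e-5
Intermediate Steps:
A = 52 (A = 7*7 + (2 - 1*(-1)) = 49 + (2 + 1) = 49 + 3 = 52)
a = -3224 (a = (52 - 78)*124 = -26*124 = -3224)
l = 32708 (l = 4 + (460 + 32244) = 4 + 32704 = 32708)
1/(l + a) = 1/(32708 - 3224) = 1/29484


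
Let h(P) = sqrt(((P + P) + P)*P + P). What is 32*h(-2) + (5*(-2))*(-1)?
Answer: 10 + 32*sqrt(10) ≈ 111.19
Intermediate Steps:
h(P) = sqrt(P + 3*P**2) (h(P) = sqrt((2*P + P)*P + P) = sqrt((3*P)*P + P) = sqrt(3*P**2 + P) = sqrt(P + 3*P**2))
32*h(-2) + (5*(-2))*(-1) = 32*sqrt(-2*(1 + 3*(-2))) + (5*(-2))*(-1) = 32*sqrt(-2*(1 - 6)) - 10*(-1) = 32*sqrt(-2*(-5)) + 10 = 32*sqrt(10) + 10 = 10 + 32*sqrt(10)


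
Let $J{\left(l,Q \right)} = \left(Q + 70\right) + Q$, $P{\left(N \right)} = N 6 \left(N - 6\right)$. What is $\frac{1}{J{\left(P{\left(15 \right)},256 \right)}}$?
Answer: $\frac{1}{582} \approx 0.0017182$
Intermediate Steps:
$P{\left(N \right)} = 6 N \left(-6 + N\right)$ ($P{\left(N \right)} = 6 N \left(N - 6\right) = 6 N \left(-6 + N\right)$)
$J{\left(l,Q \right)} = 70 + 2 Q$ ($J{\left(l,Q \right)} = \left(70 + Q\right) + Q = 70 + 2 Q$)
$\frac{1}{J{\left(P{\left(15 \right)},256 \right)}} = \frac{1}{70 + 2 \cdot 256} = \frac{1}{70 + 512} = \frac{1}{582}$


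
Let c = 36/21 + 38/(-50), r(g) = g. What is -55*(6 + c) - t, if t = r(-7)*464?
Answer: 100293/35 ≈ 2865.5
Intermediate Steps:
c = 167/175 (c = 36*(1/21) + 38*(-1/50) = 12/7 - 19/25 = 167/175 ≈ 0.95429)
t = -3248 (t = -7*464 = -3248)
-55*(6 + c) - t = -55*(6 + 167/175) - 1*(-3248) = -55*1217/175 + 3248 = -13387/35 + 3248 = 100293/35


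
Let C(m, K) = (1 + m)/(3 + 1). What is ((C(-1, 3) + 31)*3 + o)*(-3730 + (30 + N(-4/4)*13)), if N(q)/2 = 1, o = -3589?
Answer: 12844304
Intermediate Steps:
C(m, K) = ¼ + m/4 (C(m, K) = (1 + m)/4 = (1 + m)*(¼) = ¼ + m/4)
N(q) = 2 (N(q) = 2*1 = 2)
((C(-1, 3) + 31)*3 + o)*(-3730 + (30 + N(-4/4)*13)) = (((¼ + (¼)*(-1)) + 31)*3 - 3589)*(-3730 + (30 + 2*13)) = (((¼ - ¼) + 31)*3 - 3589)*(-3730 + (30 + 26)) = ((0 + 31)*3 - 3589)*(-3730 + 56) = (31*3 - 3589)*(-3674) = (93 - 3589)*(-3674) = -3496*(-3674) = 12844304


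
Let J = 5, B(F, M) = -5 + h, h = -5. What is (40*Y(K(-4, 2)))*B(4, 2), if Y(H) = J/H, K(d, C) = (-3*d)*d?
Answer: 125/3 ≈ 41.667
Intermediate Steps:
B(F, M) = -10 (B(F, M) = -5 - 5 = -10)
K(d, C) = -3*d²
Y(H) = 5/H
(40*Y(K(-4, 2)))*B(4, 2) = (40*(5/((-3*(-4)²))))*(-10) = (40*(5/((-3*16))))*(-10) = (40*(5/(-48)))*(-10) = (40*(5*(-1/48)))*(-10) = (40*(-5/48))*(-10) = -25/6*(-10) = 125/3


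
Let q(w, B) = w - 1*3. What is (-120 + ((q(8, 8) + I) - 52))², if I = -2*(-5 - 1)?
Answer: 24025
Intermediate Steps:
q(w, B) = -3 + w (q(w, B) = w - 3 = -3 + w)
I = 12 (I = -2*(-6) = 12)
(-120 + ((q(8, 8) + I) - 52))² = (-120 + (((-3 + 8) + 12) - 52))² = (-120 + ((5 + 12) - 52))² = (-120 + (17 - 52))² = (-120 - 35)² = (-155)² = 24025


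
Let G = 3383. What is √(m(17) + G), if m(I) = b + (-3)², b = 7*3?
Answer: √3413 ≈ 58.421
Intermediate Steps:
b = 21
m(I) = 30 (m(I) = 21 + (-3)² = 21 + 9 = 30)
√(m(17) + G) = √(30 + 3383) = √3413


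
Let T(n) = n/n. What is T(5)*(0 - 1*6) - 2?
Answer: -8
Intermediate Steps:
T(n) = 1
T(5)*(0 - 1*6) - 2 = 1*(0 - 1*6) - 2 = 1*(0 - 6) - 2 = 1*(-6) - 2 = -6 - 2 = -8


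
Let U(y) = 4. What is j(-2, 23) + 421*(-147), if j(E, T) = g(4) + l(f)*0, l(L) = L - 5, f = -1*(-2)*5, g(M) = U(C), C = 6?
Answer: -61883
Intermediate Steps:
g(M) = 4
f = 10 (f = 2*5 = 10)
l(L) = -5 + L
j(E, T) = 4 (j(E, T) = 4 + (-5 + 10)*0 = 4 + 5*0 = 4 + 0 = 4)
j(-2, 23) + 421*(-147) = 4 + 421*(-147) = 4 - 61887 = -61883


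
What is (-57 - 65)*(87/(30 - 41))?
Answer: 10614/11 ≈ 964.91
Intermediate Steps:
(-57 - 65)*(87/(30 - 41)) = -10614/(-11) = -10614*(-1)/11 = -122*(-87/11) = 10614/11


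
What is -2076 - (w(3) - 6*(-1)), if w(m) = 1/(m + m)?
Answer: -12493/6 ≈ -2082.2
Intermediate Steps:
w(m) = 1/(2*m)
-2076 - (w(3) - 6*(-1)) = -2076 - ((1/2)/3 - 6*(-1)) = -2076 - ((1/2)*(1/3) + 6) = -2076 - (1/6 + 6) = -2076 - 1*37/6 = -2076 - 37/6 = -12493/6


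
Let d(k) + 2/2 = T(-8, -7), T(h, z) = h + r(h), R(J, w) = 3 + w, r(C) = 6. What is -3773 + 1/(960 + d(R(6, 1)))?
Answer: -3610760/957 ≈ -3773.0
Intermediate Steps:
T(h, z) = 6 + h (T(h, z) = h + 6 = 6 + h)
d(k) = -3 (d(k) = -1 + (6 - 8) = -1 - 2 = -3)
-3773 + 1/(960 + d(R(6, 1))) = -3773 + 1/(960 - 3) = -3773 + 1/957 = -3610760/957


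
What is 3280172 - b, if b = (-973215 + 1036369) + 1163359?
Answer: 2053659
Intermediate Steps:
b = 1226513 (b = 63154 + 1163359 = 1226513)
3280172 - b = 3280172 - 1*1226513 = 3280172 - 1226513 = 2053659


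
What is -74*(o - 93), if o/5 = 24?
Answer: -1998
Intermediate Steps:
o = 120 (o = 5*24 = 120)
-74*(o - 93) = -74*(120 - 93) = -74*27 = -1998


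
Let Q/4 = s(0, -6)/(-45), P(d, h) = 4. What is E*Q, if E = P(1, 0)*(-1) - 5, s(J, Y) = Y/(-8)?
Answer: ⅗ ≈ 0.60000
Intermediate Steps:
s(J, Y) = -Y/8 (s(J, Y) = Y*(-⅛) = -Y/8)
E = -9 (E = 4*(-1) - 5 = -4 - 5 = -9)
Q = -1/15 (Q = 4*(-⅛*(-6)/(-45)) = 4*((¾)*(-1/45)) = 4*(-1/60) = -1/15 ≈ -0.066667)
E*Q = -9*(-1/15) = ⅗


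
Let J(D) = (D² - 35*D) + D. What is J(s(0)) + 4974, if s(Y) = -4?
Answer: 5126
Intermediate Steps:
J(D) = D² - 34*D
J(s(0)) + 4974 = -4*(-34 - 4) + 4974 = -4*(-38) + 4974 = 152 + 4974 = 5126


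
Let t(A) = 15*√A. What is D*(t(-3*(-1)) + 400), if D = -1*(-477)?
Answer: 190800 + 7155*√3 ≈ 2.0319e+5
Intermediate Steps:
D = 477
D*(t(-3*(-1)) + 400) = 477*(15*√(-3*(-1)) + 400) = 477*(15*√3 + 400) = 477*(400 + 15*√3) = 190800 + 7155*√3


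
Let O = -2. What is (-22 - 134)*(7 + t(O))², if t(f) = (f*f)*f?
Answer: -156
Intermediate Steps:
t(f) = f³ (t(f) = f²*f = f³)
(-22 - 134)*(7 + t(O))² = (-22 - 134)*(7 + (-2)³)² = -156*(7 - 8)² = -156*(-1)² = -156*1 = -156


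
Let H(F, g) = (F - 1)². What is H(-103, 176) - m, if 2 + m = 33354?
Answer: -22536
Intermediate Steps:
H(F, g) = (-1 + F)²
m = 33352 (m = -2 + 33354 = 33352)
H(-103, 176) - m = (-1 - 103)² - 1*33352 = (-104)² - 33352 = 10816 - 33352 = -22536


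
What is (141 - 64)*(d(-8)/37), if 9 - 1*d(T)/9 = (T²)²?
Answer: -2832291/37 ≈ -76548.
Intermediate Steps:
d(T) = 81 - 9*T⁴
(141 - 64)*(d(-8)/37) = (141 - 64)*((81 - 9*(-8)⁴)/37) = 77*((81 - 9*4096)*(1/37)) = 77*((81 - 36864)*(1/37)) = 77*(-36783*1/37) = 77*(-36783/37) = -2832291/37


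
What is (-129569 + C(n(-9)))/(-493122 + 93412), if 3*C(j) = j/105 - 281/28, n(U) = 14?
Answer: 163261099/503634600 ≈ 0.32417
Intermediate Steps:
C(j) = -281/84 + j/315 (C(j) = (j/105 - 281/28)/3 = (-281/28 + j/105)/3 = -281/84 + j/315)
(-129569 + C(n(-9)))/(-493122 + 93412) = (-129569 + (-281/84 + (1/315)*14))/(-493122 + 93412) = (-129569 + (-281/84 + 2/45))/(-399710) = (-129569 - 4159/1260)*(-1/399710) = -163261099/1260*(-1/399710) = 163261099/503634600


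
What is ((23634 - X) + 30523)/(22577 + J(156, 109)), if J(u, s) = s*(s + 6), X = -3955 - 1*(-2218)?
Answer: 27947/17556 ≈ 1.5919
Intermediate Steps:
X = -1737 (X = -3955 + 2218 = -1737)
J(u, s) = s*(6 + s)
((23634 - X) + 30523)/(22577 + J(156, 109)) = ((23634 - 1*(-1737)) + 30523)/(22577 + 109*(6 + 109)) = ((23634 + 1737) + 30523)/(22577 + 109*115) = (25371 + 30523)/(22577 + 12535) = 55894/35112 = 55894*(1/35112) = 27947/17556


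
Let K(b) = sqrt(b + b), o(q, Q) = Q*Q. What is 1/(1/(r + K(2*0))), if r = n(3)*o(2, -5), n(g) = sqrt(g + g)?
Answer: 25*sqrt(6) ≈ 61.237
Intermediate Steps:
n(g) = sqrt(2)*sqrt(g) (n(g) = sqrt(2*g) = sqrt(2)*sqrt(g))
o(q, Q) = Q**2
K(b) = sqrt(2)*sqrt(b) (K(b) = sqrt(2*b) = sqrt(2)*sqrt(b))
r = 25*sqrt(6) (r = (sqrt(2)*sqrt(3))*(-5)**2 = sqrt(6)*25 = 25*sqrt(6) ≈ 61.237)
1/(1/(r + K(2*0))) = 1/(1/(25*sqrt(6) + sqrt(2)*sqrt(2*0))) = 1/(1/(25*sqrt(6) + sqrt(2)*sqrt(0))) = 1/(1/(25*sqrt(6) + sqrt(2)*0)) = 1/(1/(25*sqrt(6) + 0)) = 1/(1/(25*sqrt(6))) = 1/(sqrt(6)/150) = 25*sqrt(6)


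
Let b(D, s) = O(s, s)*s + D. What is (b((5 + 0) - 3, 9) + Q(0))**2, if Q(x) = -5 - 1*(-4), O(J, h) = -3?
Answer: 676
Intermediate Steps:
b(D, s) = D - 3*s (b(D, s) = -3*s + D = D - 3*s)
Q(x) = -1 (Q(x) = -5 + 4 = -1)
(b((5 + 0) - 3, 9) + Q(0))**2 = ((((5 + 0) - 3) - 3*9) - 1)**2 = (((5 - 3) - 27) - 1)**2 = ((2 - 27) - 1)**2 = (-25 - 1)**2 = (-26)**2 = 676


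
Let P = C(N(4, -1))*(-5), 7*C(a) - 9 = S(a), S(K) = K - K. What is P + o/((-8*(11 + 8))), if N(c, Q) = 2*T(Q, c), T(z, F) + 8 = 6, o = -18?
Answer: -3357/532 ≈ -6.3102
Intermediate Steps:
T(z, F) = -2 (T(z, F) = -8 + 6 = -2)
S(K) = 0
N(c, Q) = -4 (N(c, Q) = 2*(-2) = -4)
C(a) = 9/7 (C(a) = 9/7 + (⅐)*0 = 9/7 + 0 = 9/7)
P = -45/7 (P = (9/7)*(-5) = -45/7 ≈ -6.4286)
P + o/((-8*(11 + 8))) = -45/7 - 18*(-1/(8*(11 + 8))) = -45/7 - 18/((-8*19)) = -45/7 - 18/(-152) = -45/7 - 18*(-1/152) = -45/7 + 9/76 = -3357/532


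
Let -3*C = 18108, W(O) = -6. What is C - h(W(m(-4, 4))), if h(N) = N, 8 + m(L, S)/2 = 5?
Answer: -6030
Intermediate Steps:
m(L, S) = -6 (m(L, S) = -16 + 2*5 = -16 + 10 = -6)
C = -6036 (C = -⅓*18108 = -6036)
C - h(W(m(-4, 4))) = -6036 - 1*(-6) = -6036 + 6 = -6030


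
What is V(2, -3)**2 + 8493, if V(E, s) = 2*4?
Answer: 8557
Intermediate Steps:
V(E, s) = 8
V(2, -3)**2 + 8493 = 8**2 + 8493 = 64 + 8493 = 8557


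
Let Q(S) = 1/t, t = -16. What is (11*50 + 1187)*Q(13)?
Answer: -1737/16 ≈ -108.56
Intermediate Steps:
Q(S) = -1/16 (Q(S) = 1/(-16) = -1/16)
(11*50 + 1187)*Q(13) = (11*50 + 1187)*(-1/16) = (550 + 1187)*(-1/16) = 1737*(-1/16) = -1737/16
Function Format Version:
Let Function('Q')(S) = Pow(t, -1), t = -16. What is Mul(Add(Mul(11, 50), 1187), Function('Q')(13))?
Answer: Rational(-1737, 16) ≈ -108.56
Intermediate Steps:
Function('Q')(S) = Rational(-1, 16) (Function('Q')(S) = Pow(-16, -1) = Rational(-1, 16))
Mul(Add(Mul(11, 50), 1187), Function('Q')(13)) = Mul(Add(Mul(11, 50), 1187), Rational(-1, 16)) = Mul(Add(550, 1187), Rational(-1, 16)) = Mul(1737, Rational(-1, 16)) = Rational(-1737, 16)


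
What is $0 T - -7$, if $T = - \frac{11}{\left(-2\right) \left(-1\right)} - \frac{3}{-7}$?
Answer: $7$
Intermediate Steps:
$T = - \frac{71}{14}$ ($T = - \frac{11}{2} - - \frac{3}{7} = \left(-11\right) \frac{1}{2} + \frac{3}{7} = - \frac{11}{2} + \frac{3}{7} = - \frac{71}{14} \approx -5.0714$)
$0 T - -7 = 0 \left(- \frac{71}{14}\right) - -7 = 0 + \left(-2 + 9\right) = 0 + 7 = 7$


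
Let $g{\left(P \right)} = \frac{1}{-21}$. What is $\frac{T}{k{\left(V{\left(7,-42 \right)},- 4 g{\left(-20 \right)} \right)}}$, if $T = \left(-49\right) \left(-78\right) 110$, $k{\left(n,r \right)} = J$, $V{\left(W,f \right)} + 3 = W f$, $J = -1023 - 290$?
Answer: $- \frac{32340}{101} \approx -320.2$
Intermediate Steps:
$g{\left(P \right)} = - \frac{1}{21}$
$J = -1313$ ($J = -1023 - 290 = -1313$)
$V{\left(W,f \right)} = -3 + W f$
$k{\left(n,r \right)} = -1313$
$T = 420420$ ($T = 3822 \cdot 110 = 420420$)
$\frac{T}{k{\left(V{\left(7,-42 \right)},- 4 g{\left(-20 \right)} \right)}} = \frac{420420}{-1313} = 420420 \left(- \frac{1}{1313}\right) = - \frac{32340}{101}$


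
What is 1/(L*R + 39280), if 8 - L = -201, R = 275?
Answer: 1/96755 ≈ 1.0335e-5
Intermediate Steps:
L = 209 (L = 8 - 1*(-201) = 8 + 201 = 209)
1/(L*R + 39280) = 1/(209*275 + 39280) = 1/(57475 + 39280) = 1/96755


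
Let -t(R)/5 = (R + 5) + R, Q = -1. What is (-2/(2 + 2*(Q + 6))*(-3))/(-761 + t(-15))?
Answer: -1/1272 ≈ -0.00078616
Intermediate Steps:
t(R) = -25 - 10*R (t(R) = -5*((R + 5) + R) = -5*((5 + R) + R) = -5*(5 + 2*R) = -25 - 10*R)
(-2/(2 + 2*(Q + 6))*(-3))/(-761 + t(-15)) = (-2/(2 + 2*(-1 + 6))*(-3))/(-761 + (-25 - 10*(-15))) = (-2/(2 + 2*5)*(-3))/(-761 + (-25 + 150)) = (-2/(2 + 10)*(-3))/(-761 + 125) = (-2/12*(-3))/(-636) = (-2*1/12*(-3))*(-1/636) = -1/6*(-3)*(-1/636) = (1/2)*(-1/636) = -1/1272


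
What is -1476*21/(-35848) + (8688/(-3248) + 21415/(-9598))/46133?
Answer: 174108803866135/201387925930681 ≈ 0.86454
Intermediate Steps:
-1476*21/(-35848) + (8688/(-3248) + 21415/(-9598))/46133 = -30996*(-1/35848) + (8688*(-1/3248) + 21415*(-1/9598))*(1/46133) = 7749/8962 + (-543/203 - 21415/9598)*(1/46133) = 7749/8962 - 9558959/1948394*1/46133 = 7749/8962 - 9558959/89885260402 = 174108803866135/201387925930681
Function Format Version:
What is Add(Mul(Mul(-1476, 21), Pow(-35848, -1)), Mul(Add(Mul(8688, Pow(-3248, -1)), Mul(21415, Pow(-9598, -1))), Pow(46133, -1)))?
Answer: Rational(174108803866135, 201387925930681) ≈ 0.86454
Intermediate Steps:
Add(Mul(Mul(-1476, 21), Pow(-35848, -1)), Mul(Add(Mul(8688, Pow(-3248, -1)), Mul(21415, Pow(-9598, -1))), Pow(46133, -1))) = Add(Mul(-30996, Rational(-1, 35848)), Mul(Add(Mul(8688, Rational(-1, 3248)), Mul(21415, Rational(-1, 9598))), Rational(1, 46133))) = Add(Rational(7749, 8962), Mul(Add(Rational(-543, 203), Rational(-21415, 9598)), Rational(1, 46133))) = Add(Rational(7749, 8962), Mul(Rational(-9558959, 1948394), Rational(1, 46133))) = Add(Rational(7749, 8962), Rational(-9558959, 89885260402)) = Rational(174108803866135, 201387925930681)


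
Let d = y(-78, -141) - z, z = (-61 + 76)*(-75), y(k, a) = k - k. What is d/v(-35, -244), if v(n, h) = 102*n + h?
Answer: -1125/3814 ≈ -0.29497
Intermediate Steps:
v(n, h) = h + 102*n
y(k, a) = 0
z = -1125 (z = 15*(-75) = -1125)
d = 1125 (d = 0 - 1*(-1125) = 0 + 1125 = 1125)
d/v(-35, -244) = 1125/(-244 + 102*(-35)) = 1125/(-244 - 3570) = 1125/(-3814) = 1125*(-1/3814) = -1125/3814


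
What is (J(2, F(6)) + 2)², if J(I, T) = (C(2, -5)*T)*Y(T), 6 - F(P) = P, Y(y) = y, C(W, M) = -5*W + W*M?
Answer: 4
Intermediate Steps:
C(W, M) = -5*W + M*W
F(P) = 6 - P
J(I, T) = -20*T² (J(I, T) = ((2*(-5 - 5))*T)*T = ((2*(-10))*T)*T = (-20*T)*T = -20*T²)
(J(2, F(6)) + 2)² = (-20*(6 - 1*6)² + 2)² = (-20*(6 - 6)² + 2)² = (-20*0² + 2)² = (-20*0 + 2)² = (0 + 2)² = 2² = 4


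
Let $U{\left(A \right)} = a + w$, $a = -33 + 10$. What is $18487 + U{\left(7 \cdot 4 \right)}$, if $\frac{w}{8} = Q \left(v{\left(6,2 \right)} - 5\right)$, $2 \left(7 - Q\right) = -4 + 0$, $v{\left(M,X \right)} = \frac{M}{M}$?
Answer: $18176$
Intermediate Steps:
$v{\left(M,X \right)} = 1$
$Q = 9$ ($Q = 7 - \frac{-4 + 0}{2} = 7 - -2 = 7 + 2 = 9$)
$w = -288$ ($w = 8 \cdot 9 \left(1 - 5\right) = 8 \cdot 9 \left(-4\right) = 8 \left(-36\right) = -288$)
$a = -23$
$U{\left(A \right)} = -311$ ($U{\left(A \right)} = -23 - 288 = -311$)
$18487 + U{\left(7 \cdot 4 \right)} = 18487 - 311 = 18176$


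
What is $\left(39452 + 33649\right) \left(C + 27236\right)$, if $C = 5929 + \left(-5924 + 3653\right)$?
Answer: $2258382294$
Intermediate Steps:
$C = 3658$ ($C = 5929 - 2271 = 3658$)
$\left(39452 + 33649\right) \left(C + 27236\right) = \left(39452 + 33649\right) \left(3658 + 27236\right) = 73101 \cdot 30894 = 2258382294$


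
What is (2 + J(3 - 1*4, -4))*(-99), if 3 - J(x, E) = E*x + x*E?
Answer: 297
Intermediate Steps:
J(x, E) = 3 - 2*E*x (J(x, E) = 3 - (E*x + x*E) = 3 - (E*x + E*x) = 3 - 2*E*x)
(2 + J(3 - 1*4, -4))*(-99) = (2 + (3 - 2*(-4)*(3 - 1*4)))*(-99) = (2 + (3 - 2*(-4)*(3 - 4)))*(-99) = (2 + (3 - 2*(-4)*(-1)))*(-99) = (2 + (3 - 8))*(-99) = (2 - 5)*(-99) = -3*(-99) = 297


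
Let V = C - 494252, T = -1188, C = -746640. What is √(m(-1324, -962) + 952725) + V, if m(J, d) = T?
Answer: -1240892 + √951537 ≈ -1.2399e+6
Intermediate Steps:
m(J, d) = -1188
V = -1240892 (V = -746640 - 494252 = -1240892)
√(m(-1324, -962) + 952725) + V = √(-1188 + 952725) - 1240892 = √951537 - 1240892 = -1240892 + √951537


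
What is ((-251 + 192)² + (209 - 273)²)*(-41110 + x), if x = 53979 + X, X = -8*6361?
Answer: -288069963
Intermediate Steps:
X = -50888
x = 3091 (x = 53979 - 50888 = 3091)
((-251 + 192)² + (209 - 273)²)*(-41110 + x) = ((-251 + 192)² + (209 - 273)²)*(-41110 + 3091) = ((-59)² + (-64)²)*(-38019) = (3481 + 4096)*(-38019) = 7577*(-38019) = -288069963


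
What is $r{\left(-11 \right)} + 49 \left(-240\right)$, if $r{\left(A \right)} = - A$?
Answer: $-11749$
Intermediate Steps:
$r{\left(-11 \right)} + 49 \left(-240\right) = \left(-1\right) \left(-11\right) + 49 \left(-240\right) = 11 - 11760 = -11749$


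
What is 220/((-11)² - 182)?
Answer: -220/61 ≈ -3.6066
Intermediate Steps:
220/((-11)² - 182) = 220/(121 - 182) = 220/(-61) = 220*(-1/61) = -220/61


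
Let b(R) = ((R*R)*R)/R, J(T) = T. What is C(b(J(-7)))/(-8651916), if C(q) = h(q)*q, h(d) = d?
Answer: -343/1235988 ≈ -0.00027751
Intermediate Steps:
b(R) = R**2 (b(R) = (R**2*R)/R = R**3/R = R**2)
C(q) = q**2 (C(q) = q*q = q**2)
C(b(J(-7)))/(-8651916) = ((-7)**2)**2/(-8651916) = 49**2*(-1/8651916) = 2401*(-1/8651916) = -343/1235988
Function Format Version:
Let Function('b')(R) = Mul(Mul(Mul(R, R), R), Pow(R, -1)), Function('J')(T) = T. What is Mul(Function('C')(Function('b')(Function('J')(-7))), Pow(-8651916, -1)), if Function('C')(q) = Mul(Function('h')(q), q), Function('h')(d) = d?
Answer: Rational(-343, 1235988) ≈ -0.00027751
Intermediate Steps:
Function('b')(R) = Pow(R, 2) (Function('b')(R) = Mul(Mul(Pow(R, 2), R), Pow(R, -1)) = Mul(Pow(R, 3), Pow(R, -1)) = Pow(R, 2))
Function('C')(q) = Pow(q, 2) (Function('C')(q) = Mul(q, q) = Pow(q, 2))
Mul(Function('C')(Function('b')(Function('J')(-7))), Pow(-8651916, -1)) = Mul(Pow(Pow(-7, 2), 2), Pow(-8651916, -1)) = Mul(Pow(49, 2), Rational(-1, 8651916)) = Mul(2401, Rational(-1, 8651916)) = Rational(-343, 1235988)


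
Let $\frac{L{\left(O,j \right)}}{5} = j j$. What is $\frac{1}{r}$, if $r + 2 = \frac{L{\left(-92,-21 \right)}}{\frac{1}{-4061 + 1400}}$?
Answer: $- \frac{1}{5867507} \approx -1.7043 \cdot 10^{-7}$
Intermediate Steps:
$L{\left(O,j \right)} = 5 j^{2}$ ($L{\left(O,j \right)} = 5 j j = 5 j^{2}$)
$r = -5867507$ ($r = -2 + \frac{5 \left(-21\right)^{2}}{\frac{1}{-4061 + 1400}} = -2 + \frac{5 \cdot 441}{\frac{1}{-2661}} = -2 + \frac{2205}{- \frac{1}{2661}} = -2 + 2205 \left(-2661\right) = -2 - 5867505 = -5867507$)
$\frac{1}{r} = \frac{1}{-5867507} = - \frac{1}{5867507}$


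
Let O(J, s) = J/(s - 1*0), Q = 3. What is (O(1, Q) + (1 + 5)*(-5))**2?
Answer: 7921/9 ≈ 880.11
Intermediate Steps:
O(J, s) = J/s (O(J, s) = J/(s + 0) = J/s)
(O(1, Q) + (1 + 5)*(-5))**2 = (1/3 + (1 + 5)*(-5))**2 = (1*(1/3) + 6*(-5))**2 = (1/3 - 30)**2 = (-89/3)**2 = 7921/9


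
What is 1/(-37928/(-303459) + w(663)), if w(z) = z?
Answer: 303459/201231245 ≈ 0.0015080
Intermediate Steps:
1/(-37928/(-303459) + w(663)) = 1/(-37928/(-303459) + 663) = 1/(-37928*(-1/303459) + 663) = 1/(37928/303459 + 663) = 1/(201231245/303459) = 303459/201231245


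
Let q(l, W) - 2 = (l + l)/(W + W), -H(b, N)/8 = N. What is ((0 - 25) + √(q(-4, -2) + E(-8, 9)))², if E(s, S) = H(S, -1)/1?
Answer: 637 - 100*√3 ≈ 463.79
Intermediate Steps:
H(b, N) = -8*N
E(s, S) = 8 (E(s, S) = -8*(-1)/1 = 8*1 = 8)
q(l, W) = 2 + l/W (q(l, W) = 2 + (l + l)/(W + W) = 2 + (2*l)/((2*W)) = 2 + (2*l)*(1/(2*W)) = 2 + l/W)
((0 - 25) + √(q(-4, -2) + E(-8, 9)))² = ((0 - 25) + √((2 - 4/(-2)) + 8))² = (-25 + √((2 - 4*(-½)) + 8))² = (-25 + √((2 + 2) + 8))² = (-25 + √(4 + 8))² = (-25 + √12)² = (-25 + 2*√3)²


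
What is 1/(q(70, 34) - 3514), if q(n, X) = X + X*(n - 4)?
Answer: -1/1236 ≈ -0.00080906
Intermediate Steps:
q(n, X) = X + X*(-4 + n)
1/(q(70, 34) - 3514) = 1/(34*(-3 + 70) - 3514) = 1/(34*67 - 3514) = 1/(2278 - 3514) = 1/(-1236) = -1/1236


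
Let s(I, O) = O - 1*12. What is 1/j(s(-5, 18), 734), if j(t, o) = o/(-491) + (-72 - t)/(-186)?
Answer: -15221/16371 ≈ -0.92975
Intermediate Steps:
s(I, O) = -12 + O (s(I, O) = O - 12 = -12 + O)
j(t, o) = 12/31 - o/491 + t/186 (j(t, o) = o*(-1/491) + (-72 - t)*(-1/186) = -o/491 + (12/31 + t/186) = 12/31 - o/491 + t/186)
1/j(s(-5, 18), 734) = 1/(12/31 - 1/491*734 + (-12 + 18)/186) = 1/(12/31 - 734/491 + (1/186)*6) = 1/(12/31 - 734/491 + 1/31) = 1/(-16371/15221) = -15221/16371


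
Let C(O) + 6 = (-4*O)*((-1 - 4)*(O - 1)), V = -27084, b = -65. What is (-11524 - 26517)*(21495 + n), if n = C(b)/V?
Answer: -3690514557371/4514 ≈ -8.1757e+8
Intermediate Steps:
C(O) = -6 - 4*O*(5 - 5*O) (C(O) = -6 + (-4*O)*((-1 - 4)*(O - 1)) = -6 + (-4*O)*(-5*(-1 + O)) = -6 + (-4*O)*(5 - 5*O) = -6 - 4*O*(5 - 5*O))
n = -14299/4514 (n = (-6 - 20*(-65) + 20*(-65)**2)/(-27084) = (-6 + 1300 + 20*4225)*(-1/27084) = (-6 + 1300 + 84500)*(-1/27084) = 85794*(-1/27084) = -14299/4514 ≈ -3.1677)
(-11524 - 26517)*(21495 + n) = (-11524 - 26517)*(21495 - 14299/4514) = -38041*97014131/4514 = -3690514557371/4514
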